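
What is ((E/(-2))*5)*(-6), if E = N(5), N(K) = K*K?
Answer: 375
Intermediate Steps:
N(K) = K**2
E = 25 (E = 5**2 = 25)
((E/(-2))*5)*(-6) = ((25/(-2))*5)*(-6) = ((25*(-1/2))*5)*(-6) = -25/2*5*(-6) = -125/2*(-6) = 375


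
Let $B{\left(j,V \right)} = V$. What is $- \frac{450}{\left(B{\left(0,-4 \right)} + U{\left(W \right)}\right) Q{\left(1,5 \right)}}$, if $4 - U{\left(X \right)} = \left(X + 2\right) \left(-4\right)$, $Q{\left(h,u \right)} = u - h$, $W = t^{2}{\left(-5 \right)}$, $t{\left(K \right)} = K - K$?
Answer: $- \frac{225}{16} \approx -14.063$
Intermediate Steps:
$t{\left(K \right)} = 0$
$W = 0$ ($W = 0^{2} = 0$)
$U{\left(X \right)} = 12 + 4 X$ ($U{\left(X \right)} = 4 - \left(X + 2\right) \left(-4\right) = 4 - \left(2 + X\right) \left(-4\right) = 4 - \left(-8 - 4 X\right) = 4 + \left(8 + 4 X\right) = 12 + 4 X$)
$- \frac{450}{\left(B{\left(0,-4 \right)} + U{\left(W \right)}\right) Q{\left(1,5 \right)}} = - \frac{450}{\left(-4 + \left(12 + 4 \cdot 0\right)\right) \left(5 - 1\right)} = - \frac{450}{\left(-4 + \left(12 + 0\right)\right) \left(5 - 1\right)} = - \frac{450}{\left(-4 + 12\right) 4} = - \frac{450}{8 \cdot 4} = - \frac{450}{32} = \left(-450\right) \frac{1}{32} = - \frac{225}{16}$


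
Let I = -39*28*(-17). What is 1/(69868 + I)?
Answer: 1/88432 ≈ 1.1308e-5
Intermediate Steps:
I = 18564 (I = -1092*(-17) = 18564)
1/(69868 + I) = 1/(69868 + 18564) = 1/88432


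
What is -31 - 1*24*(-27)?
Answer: 617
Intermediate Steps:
-31 - 1*24*(-27) = -31 - 24*(-27) = -31 + 648 = 617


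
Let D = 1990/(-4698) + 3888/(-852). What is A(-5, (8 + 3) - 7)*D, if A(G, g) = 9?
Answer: -831721/18531 ≈ -44.883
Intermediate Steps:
D = -831721/166779 (D = 1990*(-1/4698) + 3888*(-1/852) = -995/2349 - 324/71 = -831721/166779 ≈ -4.9870)
A(-5, (8 + 3) - 7)*D = 9*(-831721/166779) = -831721/18531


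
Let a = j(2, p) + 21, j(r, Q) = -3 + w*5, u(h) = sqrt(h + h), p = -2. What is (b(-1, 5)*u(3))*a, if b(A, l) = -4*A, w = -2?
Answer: 32*sqrt(6) ≈ 78.384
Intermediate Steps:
u(h) = sqrt(2)*sqrt(h) (u(h) = sqrt(2*h) = sqrt(2)*sqrt(h))
j(r, Q) = -13 (j(r, Q) = -3 - 2*5 = -3 - 10 = -13)
a = 8 (a = -13 + 21 = 8)
(b(-1, 5)*u(3))*a = ((-4*(-1))*(sqrt(2)*sqrt(3)))*8 = (4*sqrt(6))*8 = 32*sqrt(6)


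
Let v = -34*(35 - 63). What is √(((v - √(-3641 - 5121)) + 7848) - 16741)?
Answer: √(-7941 - I*√8762) ≈ 0.5252 - 89.114*I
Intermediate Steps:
v = 952 (v = -34*(-28) = 952)
√(((v - √(-3641 - 5121)) + 7848) - 16741) = √(((952 - √(-3641 - 5121)) + 7848) - 16741) = √(((952 - √(-8762)) + 7848) - 16741) = √(((952 - I*√8762) + 7848) - 16741) = √((8800 - I*√8762) - 16741) = √(-7941 - I*√8762)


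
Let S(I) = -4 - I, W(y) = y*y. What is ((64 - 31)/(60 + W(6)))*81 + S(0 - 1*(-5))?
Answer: 603/32 ≈ 18.844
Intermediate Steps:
W(y) = y²
((64 - 31)/(60 + W(6)))*81 + S(0 - 1*(-5)) = ((64 - 31)/(60 + 6²))*81 + (-4 - (0 - 1*(-5))) = (33/(60 + 36))*81 + (-4 - (0 + 5)) = (33/96)*81 + (-4 - 1*5) = (33*(1/96))*81 + (-4 - 5) = (11/32)*81 - 9 = 891/32 - 9 = 603/32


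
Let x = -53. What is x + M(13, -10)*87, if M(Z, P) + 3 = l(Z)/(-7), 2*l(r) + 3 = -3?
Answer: -1937/7 ≈ -276.71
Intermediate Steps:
l(r) = -3 (l(r) = -3/2 + (1/2)*(-3) = -3/2 - 3/2 = -3)
M(Z, P) = -18/7 (M(Z, P) = -3 - 3/(-7) = -3 - 3*(-1/7) = -3 + 3/7 = -18/7)
x + M(13, -10)*87 = -53 - 18/7*87 = -53 - 1566/7 = -1937/7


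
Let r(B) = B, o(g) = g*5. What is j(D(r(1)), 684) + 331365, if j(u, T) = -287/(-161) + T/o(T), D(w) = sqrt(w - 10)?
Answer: 38107203/115 ≈ 3.3137e+5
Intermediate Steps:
o(g) = 5*g
D(w) = sqrt(-10 + w)
j(u, T) = 228/115 (j(u, T) = -287/(-161) + T/((5*T)) = -287*(-1/161) + T*(1/(5*T)) = 41/23 + 1/5 = 228/115)
j(D(r(1)), 684) + 331365 = 228/115 + 331365 = 38107203/115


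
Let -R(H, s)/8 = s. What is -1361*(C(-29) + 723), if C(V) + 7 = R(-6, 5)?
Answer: -920036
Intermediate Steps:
R(H, s) = -8*s
C(V) = -47 (C(V) = -7 - 8*5 = -7 - 40 = -47)
-1361*(C(-29) + 723) = -1361*(-47 + 723) = -1361*676 = -920036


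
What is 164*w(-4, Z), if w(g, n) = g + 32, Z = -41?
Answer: 4592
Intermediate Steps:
w(g, n) = 32 + g
164*w(-4, Z) = 164*(32 - 4) = 164*28 = 4592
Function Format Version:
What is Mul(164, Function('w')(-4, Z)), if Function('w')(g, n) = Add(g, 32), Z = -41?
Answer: 4592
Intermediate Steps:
Function('w')(g, n) = Add(32, g)
Mul(164, Function('w')(-4, Z)) = Mul(164, Add(32, -4)) = Mul(164, 28) = 4592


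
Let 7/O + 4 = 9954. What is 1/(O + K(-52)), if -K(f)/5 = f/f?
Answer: -9950/49743 ≈ -0.20003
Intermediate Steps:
O = 7/9950 (O = 7/(-4 + 9954) = 7/9950 ≈ 0.00070352)
K(f) = -5 (K(f) = -5*f/f = -5*1 = -5)
1/(O + K(-52)) = 1/(7/9950 - 5) = 1/(-49743/9950) = -9950/49743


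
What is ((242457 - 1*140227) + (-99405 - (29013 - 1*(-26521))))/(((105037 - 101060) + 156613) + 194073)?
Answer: -52709/354663 ≈ -0.14862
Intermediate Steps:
((242457 - 1*140227) + (-99405 - (29013 - 1*(-26521))))/(((105037 - 101060) + 156613) + 194073) = ((242457 - 140227) + (-99405 - (29013 + 26521)))/((3977 + 156613) + 194073) = (102230 + (-99405 - 1*55534))/(160590 + 194073) = (102230 + (-99405 - 55534))/354663 = (102230 - 154939)*(1/354663) = -52709*1/354663 = -52709/354663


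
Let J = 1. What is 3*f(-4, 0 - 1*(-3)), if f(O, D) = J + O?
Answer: -9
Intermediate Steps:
f(O, D) = 1 + O
3*f(-4, 0 - 1*(-3)) = 3*(1 - 4) = 3*(-3) = -9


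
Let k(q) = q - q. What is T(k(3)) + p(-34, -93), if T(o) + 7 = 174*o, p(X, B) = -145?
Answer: -152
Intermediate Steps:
k(q) = 0
T(o) = -7 + 174*o
T(k(3)) + p(-34, -93) = (-7 + 174*0) - 145 = (-7 + 0) - 145 = -7 - 145 = -152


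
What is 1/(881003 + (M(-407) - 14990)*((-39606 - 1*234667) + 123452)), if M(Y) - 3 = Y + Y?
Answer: 1/2384003624 ≈ 4.1946e-10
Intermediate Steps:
M(Y) = 3 + 2*Y (M(Y) = 3 + (Y + Y) = 3 + 2*Y)
1/(881003 + (M(-407) - 14990)*((-39606 - 1*234667) + 123452)) = 1/(881003 + ((3 + 2*(-407)) - 14990)*((-39606 - 1*234667) + 123452)) = 1/(881003 + ((3 - 814) - 14990)*((-39606 - 234667) + 123452)) = 1/(881003 + (-811 - 14990)*(-274273 + 123452)) = 1/(881003 - 15801*(-150821)) = 1/(881003 + 2383122621) = 1/2384003624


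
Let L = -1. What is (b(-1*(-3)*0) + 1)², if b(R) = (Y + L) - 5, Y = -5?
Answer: 100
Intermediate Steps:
b(R) = -11 (b(R) = (-5 - 1) - 5 = -6 - 5 = -11)
(b(-1*(-3)*0) + 1)² = (-11 + 1)² = (-10)² = 100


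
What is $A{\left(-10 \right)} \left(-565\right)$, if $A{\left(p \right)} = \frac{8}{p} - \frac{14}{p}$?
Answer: $-339$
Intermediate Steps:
$A{\left(p \right)} = - \frac{6}{p}$
$A{\left(-10 \right)} \left(-565\right) = - \frac{6}{-10} \left(-565\right) = \left(-6\right) \left(- \frac{1}{10}\right) \left(-565\right) = \frac{3}{5} \left(-565\right) = -339$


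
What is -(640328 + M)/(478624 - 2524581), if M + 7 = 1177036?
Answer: 1817357/2045957 ≈ 0.88827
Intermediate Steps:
M = 1177029 (M = -7 + 1177036 = 1177029)
-(640328 + M)/(478624 - 2524581) = -(640328 + 1177029)/(478624 - 2524581) = -1817357/(-2045957) = -1817357*(-1)/2045957 = -1*(-1817357/2045957) = 1817357/2045957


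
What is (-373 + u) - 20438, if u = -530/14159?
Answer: -294663479/14159 ≈ -20811.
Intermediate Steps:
u = -530/14159 (u = -530*1/14159 = -530/14159 ≈ -0.037432)
(-373 + u) - 20438 = (-373 - 530/14159) - 20438 = -5281837/14159 - 20438 = -294663479/14159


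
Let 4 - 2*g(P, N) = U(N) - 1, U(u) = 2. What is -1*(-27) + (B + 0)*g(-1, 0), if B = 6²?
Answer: 81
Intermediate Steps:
B = 36
g(P, N) = 3/2 (g(P, N) = 2 - (2 - 1)/2 = 2 - ½*1 = 2 - ½ = 3/2)
-1*(-27) + (B + 0)*g(-1, 0) = -1*(-27) + (36 + 0)*(3/2) = 27 + 36*(3/2) = 27 + 54 = 81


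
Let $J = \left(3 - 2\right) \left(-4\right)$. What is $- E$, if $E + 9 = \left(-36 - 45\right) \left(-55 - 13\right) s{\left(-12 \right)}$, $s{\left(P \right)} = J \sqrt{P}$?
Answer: $9 + 44064 i \sqrt{3} \approx 9.0 + 76321.0 i$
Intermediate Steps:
$J = -4$ ($J = 1 \left(-4\right) = -4$)
$s{\left(P \right)} = - 4 \sqrt{P}$
$E = -9 - 44064 i \sqrt{3}$ ($E = -9 + \left(-36 - 45\right) \left(-55 - 13\right) \left(- 4 \sqrt{-12}\right) = -9 + \left(-81\right) \left(-68\right) \left(- 4 \cdot 2 i \sqrt{3}\right) = -9 + 5508 \left(- 8 i \sqrt{3}\right) = -9 - 44064 i \sqrt{3} \approx -9.0 - 76321.0 i$)
$- E = - (-9 - 44064 i \sqrt{3}) = 9 + 44064 i \sqrt{3}$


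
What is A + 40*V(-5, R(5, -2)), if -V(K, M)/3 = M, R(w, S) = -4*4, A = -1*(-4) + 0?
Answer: 1924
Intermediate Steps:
A = 4 (A = 4 + 0 = 4)
R(w, S) = -16
V(K, M) = -3*M
A + 40*V(-5, R(5, -2)) = 4 + 40*(-3*(-16)) = 4 + 40*48 = 4 + 1920 = 1924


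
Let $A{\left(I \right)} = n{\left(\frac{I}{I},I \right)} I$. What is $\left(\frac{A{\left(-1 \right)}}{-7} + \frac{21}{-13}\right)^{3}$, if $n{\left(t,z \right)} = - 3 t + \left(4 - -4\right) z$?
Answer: $- \frac{24389000}{753571} \approx -32.365$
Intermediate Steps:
$n{\left(t,z \right)} = - 3 t + 8 z$ ($n{\left(t,z \right)} = - 3 t + \left(4 + 4\right) z = - 3 t + 8 z$)
$A{\left(I \right)} = I \left(-3 + 8 I\right)$ ($A{\left(I \right)} = \left(- 3 \frac{I}{I} + 8 I\right) I = \left(\left(-3\right) 1 + 8 I\right) I = \left(-3 + 8 I\right) I = I \left(-3 + 8 I\right)$)
$\left(\frac{A{\left(-1 \right)}}{-7} + \frac{21}{-13}\right)^{3} = \left(\frac{\left(-1\right) \left(-3 + 8 \left(-1\right)\right)}{-7} + \frac{21}{-13}\right)^{3} = \left(- (-3 - 8) \left(- \frac{1}{7}\right) + 21 \left(- \frac{1}{13}\right)\right)^{3} = \left(\left(-1\right) \left(-11\right) \left(- \frac{1}{7}\right) - \frac{21}{13}\right)^{3} = \left(11 \left(- \frac{1}{7}\right) - \frac{21}{13}\right)^{3} = \left(- \frac{11}{7} - \frac{21}{13}\right)^{3} = \left(- \frac{290}{91}\right)^{3} = - \frac{24389000}{753571}$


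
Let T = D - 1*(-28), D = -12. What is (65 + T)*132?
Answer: 10692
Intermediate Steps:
T = 16 (T = -12 - 1*(-28) = -12 + 28 = 16)
(65 + T)*132 = (65 + 16)*132 = 81*132 = 10692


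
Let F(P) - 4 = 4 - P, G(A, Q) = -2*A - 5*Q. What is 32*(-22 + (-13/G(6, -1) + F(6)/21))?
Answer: -13472/21 ≈ -641.52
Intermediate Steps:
G(A, Q) = -5*Q - 2*A
F(P) = 8 - P (F(P) = 4 + (4 - P) = 8 - P)
32*(-22 + (-13/G(6, -1) + F(6)/21)) = 32*(-22 + (-13/(-5*(-1) - 2*6) + (8 - 1*6)/21)) = 32*(-22 + (-13/(5 - 12) + (8 - 6)*(1/21))) = 32*(-22 + (-13/(-7) + 2*(1/21))) = 32*(-22 + (-13*(-⅐) + 2/21)) = 32*(-22 + (13/7 + 2/21)) = 32*(-22 + 41/21) = 32*(-421/21) = -13472/21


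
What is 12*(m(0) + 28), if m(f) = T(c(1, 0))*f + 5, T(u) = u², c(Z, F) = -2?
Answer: 396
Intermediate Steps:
m(f) = 5 + 4*f (m(f) = (-2)²*f + 5 = 4*f + 5 = 5 + 4*f)
12*(m(0) + 28) = 12*((5 + 4*0) + 28) = 12*((5 + 0) + 28) = 12*(5 + 28) = 12*33 = 396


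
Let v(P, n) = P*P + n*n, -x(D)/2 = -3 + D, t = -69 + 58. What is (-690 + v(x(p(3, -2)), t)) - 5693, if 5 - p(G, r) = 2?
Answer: -6262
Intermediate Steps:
t = -11
p(G, r) = 3 (p(G, r) = 5 - 1*2 = 5 - 2 = 3)
x(D) = 6 - 2*D (x(D) = -2*(-3 + D) = 6 - 2*D)
v(P, n) = P**2 + n**2
(-690 + v(x(p(3, -2)), t)) - 5693 = (-690 + ((6 - 2*3)**2 + (-11)**2)) - 5693 = (-690 + ((6 - 6)**2 + 121)) - 5693 = (-690 + (0**2 + 121)) - 5693 = (-690 + (0 + 121)) - 5693 = (-690 + 121) - 5693 = -569 - 5693 = -6262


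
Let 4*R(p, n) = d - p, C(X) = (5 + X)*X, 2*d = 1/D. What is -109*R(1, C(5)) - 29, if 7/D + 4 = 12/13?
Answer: 1543/364 ≈ 4.2390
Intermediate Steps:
D = -91/40 (D = 7/(-4 + 12/13) = 7/(-40/13) = 7*(-13/40) = -91/40 ≈ -2.2750)
d = -20/91 (d = 1/(2*(-91/40)) = (1/2)*(-40/91) = -20/91 ≈ -0.21978)
C(X) = X*(5 + X)
R(p, n) = -5/91 - p/4 (R(p, n) = (-20/91 - p)/4 = -5/91 - p/4)
-109*R(1, C(5)) - 29 = -109*(-5/91 - 1/4*1) - 29 = -109*(-5/91 - 1/4) - 29 = -109*(-111/364) - 29 = 12099/364 - 29 = 1543/364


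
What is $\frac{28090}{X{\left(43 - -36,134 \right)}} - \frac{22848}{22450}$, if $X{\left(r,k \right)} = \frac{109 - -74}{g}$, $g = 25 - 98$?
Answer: $- \frac{23019738842}{2054175} \approx -11206.0$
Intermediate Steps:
$g = -73$
$X{\left(r,k \right)} = - \frac{183}{73}$ ($X{\left(r,k \right)} = \frac{109 - -74}{-73} = \left(109 + 74\right) \left(- \frac{1}{73}\right) = 183 \left(- \frac{1}{73}\right) = - \frac{183}{73}$)
$\frac{28090}{X{\left(43 - -36,134 \right)}} - \frac{22848}{22450} = \frac{28090}{- \frac{183}{73}} - \frac{22848}{22450} = 28090 \left(- \frac{73}{183}\right) - \frac{11424}{11225} = - \frac{2050570}{183} - \frac{11424}{11225} = - \frac{23019738842}{2054175}$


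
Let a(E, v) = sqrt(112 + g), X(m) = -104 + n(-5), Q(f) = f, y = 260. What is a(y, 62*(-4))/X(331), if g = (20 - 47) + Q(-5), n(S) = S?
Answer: -4*sqrt(5)/109 ≈ -0.082058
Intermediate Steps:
g = -32 (g = (20 - 47) - 5 = -27 - 5 = -32)
X(m) = -109 (X(m) = -104 - 5 = -109)
a(E, v) = 4*sqrt(5) (a(E, v) = sqrt(112 - 32) = sqrt(80) = 4*sqrt(5))
a(y, 62*(-4))/X(331) = (4*sqrt(5))/(-109) = (4*sqrt(5))*(-1/109) = -4*sqrt(5)/109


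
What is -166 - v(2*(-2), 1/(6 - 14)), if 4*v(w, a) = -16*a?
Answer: -333/2 ≈ -166.50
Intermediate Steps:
v(w, a) = -4*a (v(w, a) = (-16*a)/4 = -4*a)
-166 - v(2*(-2), 1/(6 - 14)) = -166 - (-4)/(6 - 14) = -166 - (-4)/(-8) = -166 - (-4)*(-1)/8 = -166 - 1*1/2 = -166 - 1/2 = -333/2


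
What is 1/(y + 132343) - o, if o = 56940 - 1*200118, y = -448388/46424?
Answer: 219901472050064/1535860761 ≈ 1.4318e+5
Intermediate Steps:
y = -112097/11606 (y = -448388*1/46424 = -112097/11606 ≈ -9.6585)
o = -143178 (o = 56940 - 200118 = -143178)
1/(y + 132343) - o = 1/(-112097/11606 + 132343) - 1*(-143178) = 1/(1535860761/11606) + 143178 = 11606/1535860761 + 143178 = 219901472050064/1535860761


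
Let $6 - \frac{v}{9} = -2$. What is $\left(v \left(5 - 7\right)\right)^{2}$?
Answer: $20736$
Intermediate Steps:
$v = 72$ ($v = 54 - -18 = 54 + 18 = 72$)
$\left(v \left(5 - 7\right)\right)^{2} = \left(72 \left(5 - 7\right)\right)^{2} = \left(72 \left(-2\right)\right)^{2} = \left(-144\right)^{2} = 20736$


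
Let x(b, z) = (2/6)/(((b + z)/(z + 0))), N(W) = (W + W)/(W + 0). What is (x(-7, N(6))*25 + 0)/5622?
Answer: -5/8433 ≈ -0.00059291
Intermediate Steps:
N(W) = 2 (N(W) = (2*W)/W = 2)
x(b, z) = z/(3*(b + z)) (x(b, z) = (2*(⅙))/(((b + z)/z)) = 1/(3*(((b + z)/z))) = (z/(b + z))/3 = z/(3*(b + z)))
(x(-7, N(6))*25 + 0)/5622 = (((⅓)*2/(-7 + 2))*25 + 0)/5622 = (((⅓)*2/(-5))*25 + 0)*(1/5622) = (((⅓)*2*(-⅕))*25 + 0)*(1/5622) = (-2/15*25 + 0)*(1/5622) = (-10/3 + 0)*(1/5622) = -10/3*1/5622 = -5/8433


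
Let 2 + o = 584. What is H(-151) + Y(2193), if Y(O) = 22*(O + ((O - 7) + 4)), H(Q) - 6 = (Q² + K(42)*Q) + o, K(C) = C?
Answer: 113473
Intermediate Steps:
o = 582 (o = -2 + 584 = 582)
H(Q) = 588 + Q² + 42*Q (H(Q) = 6 + ((Q² + 42*Q) + 582) = 6 + (582 + Q² + 42*Q) = 588 + Q² + 42*Q)
Y(O) = -66 + 44*O (Y(O) = 22*(O + ((-7 + O) + 4)) = 22*(O + (-3 + O)) = 22*(-3 + 2*O) = -66 + 44*O)
H(-151) + Y(2193) = (588 + (-151)² + 42*(-151)) + (-66 + 44*2193) = (588 + 22801 - 6342) + (-66 + 96492) = 17047 + 96426 = 113473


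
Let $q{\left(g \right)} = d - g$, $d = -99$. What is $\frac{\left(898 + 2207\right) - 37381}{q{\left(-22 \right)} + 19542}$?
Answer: $- \frac{34276}{19465} \approx -1.7609$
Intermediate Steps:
$q{\left(g \right)} = -99 - g$
$\frac{\left(898 + 2207\right) - 37381}{q{\left(-22 \right)} + 19542} = \frac{\left(898 + 2207\right) - 37381}{\left(-99 - -22\right) + 19542} = \frac{3105 - 37381}{\left(-99 + 22\right) + 19542} = - \frac{34276}{-77 + 19542} = - \frac{34276}{19465}$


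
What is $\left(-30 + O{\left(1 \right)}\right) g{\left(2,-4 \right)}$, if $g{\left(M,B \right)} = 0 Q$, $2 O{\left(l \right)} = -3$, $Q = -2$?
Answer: $0$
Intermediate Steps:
$O{\left(l \right)} = - \frac{3}{2}$ ($O{\left(l \right)} = \frac{1}{2} \left(-3\right) = - \frac{3}{2}$)
$g{\left(M,B \right)} = 0$ ($g{\left(M,B \right)} = 0 \left(-2\right) = 0$)
$\left(-30 + O{\left(1 \right)}\right) g{\left(2,-4 \right)} = \left(-30 - \frac{3}{2}\right) 0 = \left(- \frac{63}{2}\right) 0 = 0$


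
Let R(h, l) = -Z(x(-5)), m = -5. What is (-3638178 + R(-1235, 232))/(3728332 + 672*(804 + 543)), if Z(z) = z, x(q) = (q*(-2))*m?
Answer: -909532/1158379 ≈ -0.78518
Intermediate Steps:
x(q) = 10*q (x(q) = (q*(-2))*(-5) = -2*q*(-5) = 10*q)
R(h, l) = 50 (R(h, l) = -10*(-5) = -1*(-50) = 50)
(-3638178 + R(-1235, 232))/(3728332 + 672*(804 + 543)) = (-3638178 + 50)/(3728332 + 672*(804 + 543)) = -3638128/(3728332 + 672*1347) = -3638128/(3728332 + 905184) = -3638128/4633516 = -3638128*1/4633516 = -909532/1158379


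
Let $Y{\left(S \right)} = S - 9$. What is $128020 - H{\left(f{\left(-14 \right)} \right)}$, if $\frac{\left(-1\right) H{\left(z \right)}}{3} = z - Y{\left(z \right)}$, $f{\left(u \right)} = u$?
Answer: $128047$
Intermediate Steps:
$Y{\left(S \right)} = -9 + S$
$H{\left(z \right)} = -27$ ($H{\left(z \right)} = - 3 \left(z - \left(-9 + z\right)\right) = \left(-3\right) 9 = -27$)
$128020 - H{\left(f{\left(-14 \right)} \right)} = 128020 - -27 = 128020 + 27 = 128047$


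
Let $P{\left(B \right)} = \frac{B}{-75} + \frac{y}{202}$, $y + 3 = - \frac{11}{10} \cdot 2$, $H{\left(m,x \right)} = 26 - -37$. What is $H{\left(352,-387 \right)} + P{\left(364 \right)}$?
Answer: $\frac{440266}{7575} \approx 58.121$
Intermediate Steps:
$H{\left(m,x \right)} = 63$ ($H{\left(m,x \right)} = 26 + 37 = 63$)
$y = - \frac{26}{5}$ ($y = -3 + - \frac{11}{10} \cdot 2 = -3 + \left(-11\right) \frac{1}{10} \cdot 2 = -3 - \frac{11}{5} = - \frac{26}{5} \approx -5.2$)
$P{\left(B \right)} = - \frac{13}{505} - \frac{B}{75}$ ($P{\left(B \right)} = \frac{B}{-75} - \frac{26}{5 \cdot 202} = B \left(- \frac{1}{75}\right) - \frac{13}{505} = - \frac{B}{75} - \frac{13}{505} = - \frac{13}{505} - \frac{B}{75}$)
$H{\left(352,-387 \right)} + P{\left(364 \right)} = 63 - \frac{36959}{7575} = \frac{440266}{7575}$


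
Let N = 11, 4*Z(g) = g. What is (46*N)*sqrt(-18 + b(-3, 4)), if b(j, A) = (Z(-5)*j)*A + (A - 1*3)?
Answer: 506*I*sqrt(2) ≈ 715.59*I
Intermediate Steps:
Z(g) = g/4
b(j, A) = -3 + A - 5*A*j/4 (b(j, A) = (((1/4)*(-5))*j)*A + (A - 1*3) = (-5*j/4)*A + (A - 3) = -5*A*j/4 + (-3 + A) = -3 + A - 5*A*j/4)
(46*N)*sqrt(-18 + b(-3, 4)) = (46*11)*sqrt(-18 + (-3 + 4 - 5/4*4*(-3))) = 506*sqrt(-18 + (-3 + 4 + 15)) = 506*sqrt(-18 + 16) = 506*sqrt(-2) = 506*(I*sqrt(2)) = 506*I*sqrt(2)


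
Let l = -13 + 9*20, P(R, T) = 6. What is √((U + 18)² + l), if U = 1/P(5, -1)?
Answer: √17893/6 ≈ 22.294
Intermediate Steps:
U = ⅙ (U = 1/6 = ⅙ ≈ 0.16667)
l = 167 (l = -13 + 180 = 167)
√((U + 18)² + l) = √((⅙ + 18)² + 167) = √((109/6)² + 167) = √(11881/36 + 167) = √(17893/36) = √17893/6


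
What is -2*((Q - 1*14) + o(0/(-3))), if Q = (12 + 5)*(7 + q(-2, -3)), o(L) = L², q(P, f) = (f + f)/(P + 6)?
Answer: -159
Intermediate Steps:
q(P, f) = 2*f/(6 + P) (q(P, f) = (2*f)/(6 + P) = 2*f/(6 + P))
Q = 187/2 (Q = (12 + 5)*(7 + 2*(-3)/(6 - 2)) = 17*(7 + 2*(-3)/4) = 17*(7 + 2*(-3)*(¼)) = 17*(7 - 3/2) = 17*(11/2) = 187/2 ≈ 93.500)
-2*((Q - 1*14) + o(0/(-3))) = -2*((187/2 - 1*14) + (0/(-3))²) = -2*((187/2 - 14) + (0*(-⅓))²) = -2*(159/2 + 0²) = -2*(159/2 + 0) = -2*159/2 = -159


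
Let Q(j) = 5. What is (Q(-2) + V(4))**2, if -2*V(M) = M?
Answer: 9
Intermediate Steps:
V(M) = -M/2
(Q(-2) + V(4))**2 = (5 - 1/2*4)**2 = (5 - 2)**2 = 3**2 = 9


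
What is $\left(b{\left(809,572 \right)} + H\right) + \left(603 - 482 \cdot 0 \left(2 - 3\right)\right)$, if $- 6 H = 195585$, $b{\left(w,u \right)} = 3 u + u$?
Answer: $- \frac{59413}{2} \approx -29707.0$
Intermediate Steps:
$b{\left(w,u \right)} = 4 u$
$H = - \frac{65195}{2}$ ($H = \left(- \frac{1}{6}\right) 195585 = - \frac{65195}{2} \approx -32598.0$)
$\left(b{\left(809,572 \right)} + H\right) + \left(603 - 482 \cdot 0 \left(2 - 3\right)\right) = \left(4 \cdot 572 - \frac{65195}{2}\right) + \left(603 - 482 \cdot 0 \left(2 - 3\right)\right) = \left(2288 - \frac{65195}{2}\right) + \left(603 - 482 \cdot 0 \left(-1\right)\right) = - \frac{60619}{2} + \left(603 - 0\right) = - \frac{60619}{2} + \left(603 + 0\right) = - \frac{60619}{2} + 603 = - \frac{59413}{2}$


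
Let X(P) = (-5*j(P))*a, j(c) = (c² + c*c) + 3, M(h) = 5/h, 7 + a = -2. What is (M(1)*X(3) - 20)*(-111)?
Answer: -522255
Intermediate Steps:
a = -9 (a = -7 - 2 = -9)
j(c) = 3 + 2*c² (j(c) = (c² + c²) + 3 = 2*c² + 3 = 3 + 2*c²)
X(P) = 135 + 90*P² (X(P) = -5*(3 + 2*P²)*(-9) = (-15 - 10*P²)*(-9) = 135 + 90*P²)
(M(1)*X(3) - 20)*(-111) = ((5/1)*(135 + 90*3²) - 20)*(-111) = ((5*1)*(135 + 90*9) - 20)*(-111) = (5*(135 + 810) - 20)*(-111) = (5*945 - 20)*(-111) = (4725 - 20)*(-111) = 4705*(-111) = -522255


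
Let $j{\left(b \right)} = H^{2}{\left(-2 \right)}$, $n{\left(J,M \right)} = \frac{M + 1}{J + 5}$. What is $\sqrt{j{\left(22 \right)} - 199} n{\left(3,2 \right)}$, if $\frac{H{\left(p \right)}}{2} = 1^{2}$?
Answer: $\frac{3 i \sqrt{195}}{8} \approx 5.2366 i$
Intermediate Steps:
$n{\left(J,M \right)} = \frac{1 + M}{5 + J}$
$H{\left(p \right)} = 2$ ($H{\left(p \right)} = 2 \cdot 1^{2} = 2 \cdot 1 = 2$)
$j{\left(b \right)} = 4$ ($j{\left(b \right)} = 2^{2} = 4$)
$\sqrt{j{\left(22 \right)} - 199} n{\left(3,2 \right)} = \sqrt{4 - 199} \frac{1 + 2}{5 + 3} = \sqrt{-195} \cdot \frac{1}{8} \cdot 3 = i \sqrt{195} \cdot \frac{1}{8} \cdot 3 = i \sqrt{195} \cdot \frac{3}{8} = \frac{3 i \sqrt{195}}{8}$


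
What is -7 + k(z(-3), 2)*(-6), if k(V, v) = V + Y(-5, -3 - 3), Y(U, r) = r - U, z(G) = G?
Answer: 17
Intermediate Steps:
k(V, v) = -1 + V (k(V, v) = V + ((-3 - 3) - 1*(-5)) = V + (-6 + 5) = V - 1 = -1 + V)
-7 + k(z(-3), 2)*(-6) = -7 + (-1 - 3)*(-6) = -7 - 4*(-6) = -7 + 24 = 17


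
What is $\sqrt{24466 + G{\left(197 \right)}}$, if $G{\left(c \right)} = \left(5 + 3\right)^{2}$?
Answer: $\sqrt{24530} \approx 156.62$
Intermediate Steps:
$G{\left(c \right)} = 64$ ($G{\left(c \right)} = 8^{2} = 64$)
$\sqrt{24466 + G{\left(197 \right)}} = \sqrt{24466 + 64} = \sqrt{24530}$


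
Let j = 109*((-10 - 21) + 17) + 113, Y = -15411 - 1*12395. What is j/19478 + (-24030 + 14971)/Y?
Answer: 34290331/135401317 ≈ 0.25325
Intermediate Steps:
Y = -27806 (Y = -15411 - 12395 = -27806)
j = -1413 (j = 109*(-31 + 17) + 113 = 109*(-14) + 113 = -1526 + 113 = -1413)
j/19478 + (-24030 + 14971)/Y = -1413/19478 + (-24030 + 14971)/(-27806) = -1413*1/19478 - 9059*(-1/27806) = -1413/19478 + 9059/27806 = 34290331/135401317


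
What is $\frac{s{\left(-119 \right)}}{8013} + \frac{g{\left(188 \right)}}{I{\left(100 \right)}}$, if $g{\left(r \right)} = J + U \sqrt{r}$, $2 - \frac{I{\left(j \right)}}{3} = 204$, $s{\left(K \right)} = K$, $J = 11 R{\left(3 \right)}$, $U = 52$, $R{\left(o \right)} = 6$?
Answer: $- \frac{100162}{809313} - \frac{52 \sqrt{47}}{303} \approx -1.3003$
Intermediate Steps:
$J = 66$ ($J = 11 \cdot 6 = 66$)
$I{\left(j \right)} = -606$ ($I{\left(j \right)} = 6 - 612 = -606$)
$g{\left(r \right)} = 66 + 52 \sqrt{r}$
$\frac{s{\left(-119 \right)}}{8013} + \frac{g{\left(188 \right)}}{I{\left(100 \right)}} = - \frac{119}{8013} + \frac{66 + 52 \sqrt{188}}{-606} = \left(-119\right) \frac{1}{8013} + \left(66 + 52 \cdot 2 \sqrt{47}\right) \left(- \frac{1}{606}\right) = - \frac{119}{8013} + \left(66 + 104 \sqrt{47}\right) \left(- \frac{1}{606}\right) = - \frac{119}{8013} - \left(\frac{11}{101} + \frac{52 \sqrt{47}}{303}\right) = - \frac{100162}{809313} - \frac{52 \sqrt{47}}{303}$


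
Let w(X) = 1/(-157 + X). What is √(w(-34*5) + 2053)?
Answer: √219524910/327 ≈ 45.310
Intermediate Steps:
√(w(-34*5) + 2053) = √(1/(-157 - 34*5) + 2053) = √(1/(-157 - 170) + 2053) = √(1/(-327) + 2053) = √(-1/327 + 2053) = √(671330/327) = √219524910/327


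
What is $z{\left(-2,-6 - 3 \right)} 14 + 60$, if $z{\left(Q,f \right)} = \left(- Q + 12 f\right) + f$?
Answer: $-1550$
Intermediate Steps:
$z{\left(Q,f \right)} = - Q + 13 f$
$z{\left(-2,-6 - 3 \right)} 14 + 60 = \left(\left(-1\right) \left(-2\right) + 13 \left(-6 - 3\right)\right) 14 + 60 = \left(2 + 13 \left(-9\right)\right) 14 + 60 = \left(2 - 117\right) 14 + 60 = \left(-115\right) 14 + 60 = -1610 + 60 = -1550$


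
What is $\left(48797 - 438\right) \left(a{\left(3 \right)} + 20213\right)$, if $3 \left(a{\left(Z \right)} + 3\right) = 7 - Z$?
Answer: $\frac{2932199606}{3} \approx 9.774 \cdot 10^{8}$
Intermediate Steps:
$a{\left(Z \right)} = - \frac{2}{3} - \frac{Z}{3}$ ($a{\left(Z \right)} = -3 + \frac{7 - Z}{3} = -3 - \left(- \frac{7}{3} + \frac{Z}{3}\right) = - \frac{2}{3} - \frac{Z}{3}$)
$\left(48797 - 438\right) \left(a{\left(3 \right)} + 20213\right) = \left(48797 - 438\right) \left(\left(- \frac{2}{3} - 1\right) + 20213\right) = 48359 \left(\left(- \frac{2}{3} - 1\right) + 20213\right) = 48359 \left(- \frac{5}{3} + 20213\right) = 48359 \cdot \frac{60634}{3} = \frac{2932199606}{3}$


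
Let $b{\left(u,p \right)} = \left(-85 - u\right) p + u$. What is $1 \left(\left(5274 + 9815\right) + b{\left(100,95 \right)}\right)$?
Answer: $-2386$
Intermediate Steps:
$b{\left(u,p \right)} = u + p \left(-85 - u\right)$ ($b{\left(u,p \right)} = p \left(-85 - u\right) + u = u + p \left(-85 - u\right)$)
$1 \left(\left(5274 + 9815\right) + b{\left(100,95 \right)}\right) = 1 \left(\left(5274 + 9815\right) - \left(7975 + 9500\right)\right) = 1 \left(15089 - 17475\right) = 1 \left(-2386\right) = -2386$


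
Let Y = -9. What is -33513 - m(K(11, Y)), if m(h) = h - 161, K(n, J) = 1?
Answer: -33353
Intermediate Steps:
m(h) = -161 + h
-33513 - m(K(11, Y)) = -33513 - (-161 + 1) = -33513 - 1*(-160) = -33513 + 160 = -33353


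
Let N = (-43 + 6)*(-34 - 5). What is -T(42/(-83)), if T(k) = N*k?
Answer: 60606/83 ≈ 730.19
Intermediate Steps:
N = 1443 (N = -37*(-39) = 1443)
T(k) = 1443*k
-T(42/(-83)) = -1443*42/(-83) = -1443*42*(-1/83) = -1443*(-42)/83 = -1*(-60606/83) = 60606/83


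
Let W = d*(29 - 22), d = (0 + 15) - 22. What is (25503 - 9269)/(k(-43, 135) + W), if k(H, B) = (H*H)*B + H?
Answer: 16234/249523 ≈ 0.065060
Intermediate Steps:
d = -7 (d = 15 - 22 = -7)
W = -49 (W = -7*(29 - 22) = -7*7 = -49)
k(H, B) = H + B*H**2 (k(H, B) = H**2*B + H = B*H**2 + H = H + B*H**2)
(25503 - 9269)/(k(-43, 135) + W) = (25503 - 9269)/(-43*(1 + 135*(-43)) - 49) = 16234/(-43*(1 - 5805) - 49) = 16234/(-43*(-5804) - 49) = 16234/(249572 - 49) = 16234/249523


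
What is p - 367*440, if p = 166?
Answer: -161314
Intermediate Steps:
p - 367*440 = 166 - 367*440 = 166 - 161480 = -161314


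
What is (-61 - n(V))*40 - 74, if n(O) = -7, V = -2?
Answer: -2234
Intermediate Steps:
(-61 - n(V))*40 - 74 = (-61 - 1*(-7))*40 - 74 = (-61 + 7)*40 - 74 = -54*40 - 74 = -2160 - 74 = -2234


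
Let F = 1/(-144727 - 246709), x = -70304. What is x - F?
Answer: -27519516543/391436 ≈ -70304.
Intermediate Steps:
F = -1/391436 (F = 1/(-391436) = -1/391436 ≈ -2.5547e-6)
x - F = -70304 - 1*(-1/391436) = -70304 + 1/391436 = -27519516543/391436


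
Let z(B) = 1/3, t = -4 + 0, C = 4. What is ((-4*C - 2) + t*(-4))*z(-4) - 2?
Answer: -8/3 ≈ -2.6667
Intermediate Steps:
t = -4
z(B) = 1/3
((-4*C - 2) + t*(-4))*z(-4) - 2 = ((-4*4 - 2) - 4*(-4))*(1/3) - 2 = ((-16 - 2) + 16)*(1/3) - 2 = (-18 + 16)*(1/3) - 2 = -2*1/3 - 2 = -2/3 - 2 = -8/3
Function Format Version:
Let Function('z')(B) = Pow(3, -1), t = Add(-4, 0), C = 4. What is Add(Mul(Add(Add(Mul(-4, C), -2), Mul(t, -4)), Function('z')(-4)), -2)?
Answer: Rational(-8, 3) ≈ -2.6667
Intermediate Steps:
t = -4
Function('z')(B) = Rational(1, 3)
Add(Mul(Add(Add(Mul(-4, C), -2), Mul(t, -4)), Function('z')(-4)), -2) = Add(Mul(Add(Add(Mul(-4, 4), -2), Mul(-4, -4)), Rational(1, 3)), -2) = Add(Mul(Add(Add(-16, -2), 16), Rational(1, 3)), -2) = Add(Mul(Add(-18, 16), Rational(1, 3)), -2) = Add(Mul(-2, Rational(1, 3)), -2) = Add(Rational(-2, 3), -2) = Rational(-8, 3)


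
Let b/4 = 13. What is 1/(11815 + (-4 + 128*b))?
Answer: 1/18467 ≈ 5.4151e-5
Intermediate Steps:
b = 52 (b = 4*13 = 52)
1/(11815 + (-4 + 128*b)) = 1/(11815 + (-4 + 128*52)) = 1/(11815 + (-4 + 6656)) = 1/(11815 + 6652) = 1/18467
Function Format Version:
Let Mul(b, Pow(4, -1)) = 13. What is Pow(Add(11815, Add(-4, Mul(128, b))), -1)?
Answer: Rational(1, 18467) ≈ 5.4151e-5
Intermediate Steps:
b = 52 (b = Mul(4, 13) = 52)
Pow(Add(11815, Add(-4, Mul(128, b))), -1) = Pow(Add(11815, Add(-4, Mul(128, 52))), -1) = Pow(Add(11815, Add(-4, 6656)), -1) = Pow(Add(11815, 6652), -1) = Pow(18467, -1) = Rational(1, 18467)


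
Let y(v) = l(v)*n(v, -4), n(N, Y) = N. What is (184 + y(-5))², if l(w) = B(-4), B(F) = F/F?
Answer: 32041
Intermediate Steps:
B(F) = 1
l(w) = 1
y(v) = v (y(v) = 1*v = v)
(184 + y(-5))² = (184 - 5)² = 179² = 32041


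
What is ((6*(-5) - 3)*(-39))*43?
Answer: 55341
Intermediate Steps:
((6*(-5) - 3)*(-39))*43 = ((-30 - 3)*(-39))*43 = -33*(-39)*43 = 1287*43 = 55341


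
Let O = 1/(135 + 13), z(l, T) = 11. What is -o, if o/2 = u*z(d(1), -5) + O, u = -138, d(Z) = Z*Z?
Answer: 224663/74 ≈ 3036.0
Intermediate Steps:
d(Z) = Z²
O = 1/148 ≈ 0.0067568
o = -224663/74 (o = 2*(-138*11 + 1/148) = 2*(-1518 + 1/148) = 2*(-224663/148) = -224663/74 ≈ -3036.0)
-o = -1*(-224663/74) = 224663/74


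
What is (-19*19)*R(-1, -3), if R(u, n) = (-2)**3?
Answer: 2888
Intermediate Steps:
R(u, n) = -8
(-19*19)*R(-1, -3) = -19*19*(-8) = -361*(-8) = 2888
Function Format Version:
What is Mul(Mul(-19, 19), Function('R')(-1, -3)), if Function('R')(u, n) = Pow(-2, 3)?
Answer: 2888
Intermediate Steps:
Function('R')(u, n) = -8
Mul(Mul(-19, 19), Function('R')(-1, -3)) = Mul(Mul(-19, 19), -8) = Mul(-361, -8) = 2888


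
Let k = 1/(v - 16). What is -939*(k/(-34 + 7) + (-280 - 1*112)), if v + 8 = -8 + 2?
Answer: 99383447/270 ≈ 3.6809e+5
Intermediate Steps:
v = -14 (v = -8 + (-8 + 2) = -8 - 6 = -14)
k = -1/30 (k = 1/(-14 - 16) = 1/(-30) = -1/30 ≈ -0.033333)
-939*(k/(-34 + 7) + (-280 - 1*112)) = -939*(-1/(30*(-34 + 7)) + (-280 - 1*112)) = -939*(-1/30/(-27) + (-280 - 112)) = -939*(-1/30*(-1/27) - 392) = -939*(1/810 - 392) = -939*(-317519/810) = 99383447/270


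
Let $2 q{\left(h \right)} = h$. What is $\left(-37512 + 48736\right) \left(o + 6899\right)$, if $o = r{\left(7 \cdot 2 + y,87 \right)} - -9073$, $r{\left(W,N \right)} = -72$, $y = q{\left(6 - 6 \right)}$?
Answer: $178461600$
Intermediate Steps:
$q{\left(h \right)} = \frac{h}{2}$
$y = 0$ ($y = \frac{6 - 6}{2} = \frac{1}{2} \cdot 0 = 0$)
$o = 9001$ ($o = -72 - -9073 = -72 + 9073 = 9001$)
$\left(-37512 + 48736\right) \left(o + 6899\right) = \left(-37512 + 48736\right) \left(9001 + 6899\right) = 11224 \cdot 15900 = 178461600$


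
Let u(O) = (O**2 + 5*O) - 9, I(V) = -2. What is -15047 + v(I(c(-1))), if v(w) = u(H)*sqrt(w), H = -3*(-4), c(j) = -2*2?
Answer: -15047 + 195*I*sqrt(2) ≈ -15047.0 + 275.77*I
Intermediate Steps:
c(j) = -4
H = 12
u(O) = -9 + O**2 + 5*O
v(w) = 195*sqrt(w) (v(w) = (-9 + 12**2 + 5*12)*sqrt(w) = (-9 + 144 + 60)*sqrt(w) = 195*sqrt(w))
-15047 + v(I(c(-1))) = -15047 + 195*sqrt(-2) = -15047 + 195*(I*sqrt(2)) = -15047 + 195*I*sqrt(2)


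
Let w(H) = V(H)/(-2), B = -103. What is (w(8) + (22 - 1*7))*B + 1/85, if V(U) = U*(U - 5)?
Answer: -26264/85 ≈ -308.99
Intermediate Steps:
V(U) = U*(-5 + U)
w(H) = -H*(-5 + H)/2 (w(H) = (H*(-5 + H))/(-2) = (H*(-5 + H))*(-½) = -H*(-5 + H)/2)
(w(8) + (22 - 1*7))*B + 1/85 = ((½)*8*(5 - 1*8) + (22 - 1*7))*(-103) + 1/85 = ((½)*8*(5 - 8) + (22 - 7))*(-103) + 1/85 = ((½)*8*(-3) + 15)*(-103) + 1/85 = (-12 + 15)*(-103) + 1/85 = 3*(-103) + 1/85 = -309 + 1/85 = -26264/85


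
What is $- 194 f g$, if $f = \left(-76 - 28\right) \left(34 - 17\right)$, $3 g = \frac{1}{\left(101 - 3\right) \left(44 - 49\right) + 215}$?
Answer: $- \frac{342992}{825} \approx -415.75$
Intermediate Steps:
$g = - \frac{1}{825}$ ($g = \frac{1}{3 \left(\left(101 - 3\right) \left(44 - 49\right) + 215\right)} = \frac{1}{3 \left(98 \left(-5\right) + 215\right)} = \frac{1}{3 \left(-490 + 215\right)} = \frac{1}{3 \left(-275\right)} = \frac{1}{3} \left(- \frac{1}{275}\right) = - \frac{1}{825} \approx -0.0012121$)
$f = -1768$ ($f = \left(-104\right) 17 = -1768$)
$- 194 f g = \left(-194\right) \left(-1768\right) \left(- \frac{1}{825}\right) = 342992 \left(- \frac{1}{825}\right) = - \frac{342992}{825}$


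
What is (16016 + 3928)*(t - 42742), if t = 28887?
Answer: -276324120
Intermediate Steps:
(16016 + 3928)*(t - 42742) = (16016 + 3928)*(28887 - 42742) = 19944*(-13855) = -276324120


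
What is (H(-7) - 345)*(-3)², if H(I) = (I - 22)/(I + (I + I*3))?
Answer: -108414/35 ≈ -3097.5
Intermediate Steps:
H(I) = (-22 + I)/(5*I) (H(I) = (-22 + I)/(I + (I + 3*I)) = (-22 + I)/(I + 4*I) = (-22 + I)/((5*I)) = (-22 + I)*(1/(5*I)) = (-22 + I)/(5*I))
(H(-7) - 345)*(-3)² = ((⅕)*(-22 - 7)/(-7) - 345)*(-3)² = ((⅕)*(-⅐)*(-29) - 345)*9 = (29/35 - 345)*9 = -12046/35*9 = -108414/35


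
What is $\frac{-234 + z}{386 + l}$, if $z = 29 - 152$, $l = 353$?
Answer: $- \frac{357}{739} \approx -0.48309$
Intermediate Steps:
$z = -123$
$\frac{-234 + z}{386 + l} = \frac{-234 - 123}{386 + 353} = - \frac{357}{739}$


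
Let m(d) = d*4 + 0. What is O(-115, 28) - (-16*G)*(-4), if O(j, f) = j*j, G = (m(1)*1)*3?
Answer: 12457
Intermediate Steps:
m(d) = 4*d (m(d) = 4*d + 0 = 4*d)
G = 12 (G = ((4*1)*1)*3 = (4*1)*3 = 4*3 = 12)
O(j, f) = j²
O(-115, 28) - (-16*G)*(-4) = (-115)² - (-16*12)*(-4) = 13225 - (-192)*(-4) = 13225 - 1*768 = 13225 - 768 = 12457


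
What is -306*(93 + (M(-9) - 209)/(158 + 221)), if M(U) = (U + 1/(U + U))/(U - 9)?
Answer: -192992075/6822 ≈ -28290.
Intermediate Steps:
M(U) = (U + 1/(2*U))/(-9 + U)
-306*(93 + (M(-9) - 209)/(158 + 221)) = -306*(93 + ((½ + (-9)²)/((-9)*(-9 - 9)) - 209)/(158 + 221)) = -306*(93 + (-⅑*(½ + 81)/(-18) - 209)/379) = -306*(93 + (-⅑*(-1/18)*163/2 - 209)*(1/379)) = -306*(93 + (163/324 - 209)*(1/379)) = -306*(93 - 67553/324*1/379) = -306*(93 - 67553/122796) = -306*11352475/122796 = -192992075/6822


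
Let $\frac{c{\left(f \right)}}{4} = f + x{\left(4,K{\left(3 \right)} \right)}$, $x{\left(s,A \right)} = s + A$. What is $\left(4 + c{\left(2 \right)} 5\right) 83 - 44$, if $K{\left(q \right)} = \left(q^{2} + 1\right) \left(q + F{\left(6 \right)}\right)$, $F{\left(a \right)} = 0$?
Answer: $60048$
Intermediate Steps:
$K{\left(q \right)} = q \left(1 + q^{2}\right)$ ($K{\left(q \right)} = \left(q^{2} + 1\right) \left(q + 0\right) = \left(1 + q^{2}\right) q = q \left(1 + q^{2}\right)$)
$x{\left(s,A \right)} = A + s$
$c{\left(f \right)} = 136 + 4 f$ ($c{\left(f \right)} = 4 \left(f + \left(\left(3 + 3^{3}\right) + 4\right)\right) = 4 \left(f + \left(\left(3 + 27\right) + 4\right)\right) = 4 \left(f + \left(30 + 4\right)\right) = 4 \left(f + 34\right) = 4 \left(34 + f\right) = 136 + 4 f$)
$\left(4 + c{\left(2 \right)} 5\right) 83 - 44 = \left(4 + \left(136 + 4 \cdot 2\right) 5\right) 83 - 44 = \left(4 + \left(136 + 8\right) 5\right) 83 - 44 = \left(4 + 144 \cdot 5\right) 83 - 44 = \left(4 + 720\right) 83 - 44 = 724 \cdot 83 - 44 = 60092 - 44 = 60048$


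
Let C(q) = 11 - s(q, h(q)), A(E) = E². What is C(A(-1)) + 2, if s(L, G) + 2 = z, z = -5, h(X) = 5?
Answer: 20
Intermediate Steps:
s(L, G) = -7 (s(L, G) = -2 - 5 = -7)
C(q) = 18 (C(q) = 11 - 1*(-7) = 11 + 7 = 18)
C(A(-1)) + 2 = 18 + 2 = 20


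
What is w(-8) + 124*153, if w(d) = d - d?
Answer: 18972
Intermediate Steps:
w(d) = 0
w(-8) + 124*153 = 0 + 124*153 = 0 + 18972 = 18972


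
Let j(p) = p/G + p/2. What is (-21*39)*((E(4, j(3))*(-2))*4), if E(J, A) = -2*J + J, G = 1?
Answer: -26208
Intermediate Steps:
j(p) = 3*p/2 (j(p) = p/1 + p/2 = p*1 + p*(½) = p + p/2 = 3*p/2)
E(J, A) = -J
(-21*39)*((E(4, j(3))*(-2))*4) = (-21*39)*((-1*4*(-2))*4) = -819*(-4*(-2))*4 = -6552*4 = -819*32 = -26208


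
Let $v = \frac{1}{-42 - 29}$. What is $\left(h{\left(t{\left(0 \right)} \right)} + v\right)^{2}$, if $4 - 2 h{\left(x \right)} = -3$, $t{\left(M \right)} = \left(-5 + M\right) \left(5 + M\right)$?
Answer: $\frac{245025}{20164} \approx 12.152$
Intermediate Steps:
$h{\left(x \right)} = \frac{7}{2}$ ($h{\left(x \right)} = 2 - - \frac{3}{2} = 2 + \frac{3}{2} = \frac{7}{2}$)
$v = - \frac{1}{71}$ ($v = \frac{1}{-71} = - \frac{1}{71} \approx -0.014085$)
$\left(h{\left(t{\left(0 \right)} \right)} + v\right)^{2} = \left(\frac{7}{2} - \frac{1}{71}\right)^{2} = \left(\frac{495}{142}\right)^{2} = \frac{245025}{20164}$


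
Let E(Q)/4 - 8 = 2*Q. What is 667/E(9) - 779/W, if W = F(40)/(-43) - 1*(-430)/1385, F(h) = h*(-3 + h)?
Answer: 617979165/21125624 ≈ 29.253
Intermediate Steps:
E(Q) = 32 + 8*Q (E(Q) = 32 + 4*(2*Q) = 32 + 8*Q)
W = -406262/11911 (W = (40*(-3 + 40))/(-43) - 1*(-430)/1385 = (40*37)*(-1/43) + 430*(1/1385) = 1480*(-1/43) + 86/277 = -1480/43 + 86/277 = -406262/11911 ≈ -34.108)
667/E(9) - 779/W = 667/(32 + 8*9) - 779/(-406262/11911) = 667/(32 + 72) - 779*(-11911/406262) = 667/104 + 9278669/406262 = 617979165/21125624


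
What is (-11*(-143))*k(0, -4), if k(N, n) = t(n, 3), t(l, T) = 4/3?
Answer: 6292/3 ≈ 2097.3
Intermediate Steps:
t(l, T) = 4/3 (t(l, T) = 4*(⅓) = 4/3)
k(N, n) = 4/3
(-11*(-143))*k(0, -4) = -11*(-143)*(4/3) = 1573*(4/3) = 6292/3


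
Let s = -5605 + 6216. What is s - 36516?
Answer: -35905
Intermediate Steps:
s = 611
s - 36516 = 611 - 36516 = -35905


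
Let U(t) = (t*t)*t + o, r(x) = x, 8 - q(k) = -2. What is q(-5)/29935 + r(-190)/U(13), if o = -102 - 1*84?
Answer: -1133508/12039857 ≈ -0.094146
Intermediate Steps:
q(k) = 10 (q(k) = 8 - 1*(-2) = 8 + 2 = 10)
o = -186 (o = -102 - 84 = -186)
U(t) = -186 + t³ (U(t) = (t*t)*t - 186 = t²*t - 186 = t³ - 186 = -186 + t³)
q(-5)/29935 + r(-190)/U(13) = 10/29935 - 190/(-186 + 13³) = 10*(1/29935) - 190/(-186 + 2197) = 2/5987 - 190/2011 = -1133508/12039857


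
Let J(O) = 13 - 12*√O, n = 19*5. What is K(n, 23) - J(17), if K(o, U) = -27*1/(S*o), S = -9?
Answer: -1232/95 + 12*√17 ≈ 36.509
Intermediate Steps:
n = 95
K(o, U) = 3/o (K(o, U) = -27*(-1/(9*o)) = -(-3)/o = 3/o)
K(n, 23) - J(17) = 3/95 - (13 - 12*√17) = 3*(1/95) + (-13 + 12*√17) = 3/95 + (-13 + 12*√17) = -1232/95 + 12*√17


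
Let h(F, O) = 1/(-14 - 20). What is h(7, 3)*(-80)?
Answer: 40/17 ≈ 2.3529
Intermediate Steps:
h(F, O) = -1/34 (h(F, O) = 1/(-34) = -1/34)
h(7, 3)*(-80) = -1/34*(-80) = 40/17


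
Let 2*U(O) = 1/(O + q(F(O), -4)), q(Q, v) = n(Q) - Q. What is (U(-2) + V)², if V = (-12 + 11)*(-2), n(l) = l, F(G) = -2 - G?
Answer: 49/16 ≈ 3.0625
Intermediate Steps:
q(Q, v) = 0 (q(Q, v) = Q - Q = 0)
U(O) = 1/(2*O) (U(O) = 1/(2*(O + 0)) = 1/(2*O))
V = 2 (V = -1*(-2) = 2)
(U(-2) + V)² = ((½)/(-2) + 2)² = ((½)*(-½) + 2)² = (-¼ + 2)² = (7/4)² = 49/16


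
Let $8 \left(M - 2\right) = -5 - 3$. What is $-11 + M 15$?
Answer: $4$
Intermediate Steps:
$M = 1$ ($M = 2 + \frac{-5 - 3}{8} = 2 + \frac{1}{8} \left(-8\right) = 2 - 1 = 1$)
$-11 + M 15 = -11 + 1 \cdot 15 = -11 + 15 = 4$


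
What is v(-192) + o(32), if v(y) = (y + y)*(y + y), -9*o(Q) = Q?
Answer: 1327072/9 ≈ 1.4745e+5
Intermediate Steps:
o(Q) = -Q/9
v(y) = 4*y² (v(y) = (2*y)*(2*y) = 4*y²)
v(-192) + o(32) = 4*(-192)² - ⅑*32 = 4*36864 - 32/9 = 147456 - 32/9 = 1327072/9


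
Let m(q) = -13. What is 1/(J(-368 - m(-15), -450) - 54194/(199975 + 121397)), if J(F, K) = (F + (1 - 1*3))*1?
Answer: -2034/726481 ≈ -0.0027998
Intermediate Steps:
J(F, K) = -2 + F (J(F, K) = (F + (1 - 3))*1 = (F - 2)*1 = (-2 + F)*1 = -2 + F)
1/(J(-368 - m(-15), -450) - 54194/(199975 + 121397)) = 1/((-2 + (-368 - 1*(-13))) - 54194/(199975 + 121397)) = 1/((-2 + (-368 + 13)) - 54194/321372) = 1/((-2 - 355) - 54194*1/321372) = 1/(-357 - 343/2034) = 1/(-726481/2034) = -2034/726481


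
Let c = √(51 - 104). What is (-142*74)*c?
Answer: -10508*I*√53 ≈ -76499.0*I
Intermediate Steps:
c = I*√53 (c = √(-53) = I*√53 ≈ 7.2801*I)
(-142*74)*c = (-142*74)*(I*√53) = -10508*I*√53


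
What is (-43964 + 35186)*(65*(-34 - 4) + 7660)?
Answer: -45557820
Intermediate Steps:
(-43964 + 35186)*(65*(-34 - 4) + 7660) = -8778*(65*(-38) + 7660) = -8778*(-2470 + 7660) = -8778*5190 = -45557820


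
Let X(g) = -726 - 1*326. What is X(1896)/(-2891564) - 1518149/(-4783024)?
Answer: 1098714184071/3457605002384 ≈ 0.31777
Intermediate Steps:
X(g) = -1052 (X(g) = -726 - 326 = -1052)
X(1896)/(-2891564) - 1518149/(-4783024) = -1052/(-2891564) - 1518149/(-4783024) = -1052*(-1/2891564) - 1518149*(-1/4783024) = 263/722891 + 1518149/4783024 = 1098714184071/3457605002384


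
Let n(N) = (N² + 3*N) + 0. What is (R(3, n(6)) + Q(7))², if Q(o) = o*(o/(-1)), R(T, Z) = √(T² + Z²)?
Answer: 5326 - 1470*√13 ≈ 25.840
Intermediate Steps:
n(N) = N² + 3*N
Q(o) = -o² (Q(o) = o*(o*(-1)) = o*(-o) = -o²)
(R(3, n(6)) + Q(7))² = (√(3² + (6*(3 + 6))²) - 1*7²)² = (√(9 + (6*9)²) - 1*49)² = (√(9 + 54²) - 49)² = (√(9 + 2916) - 49)² = (√2925 - 49)² = (15*√13 - 49)² = (-49 + 15*√13)²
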